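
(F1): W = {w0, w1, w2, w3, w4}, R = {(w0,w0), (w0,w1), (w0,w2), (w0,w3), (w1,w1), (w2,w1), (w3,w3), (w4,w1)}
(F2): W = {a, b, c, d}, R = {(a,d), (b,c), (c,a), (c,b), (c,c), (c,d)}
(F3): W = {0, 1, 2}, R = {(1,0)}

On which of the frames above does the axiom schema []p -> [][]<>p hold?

(F1), (F3)

This is the axiom for a generalized confluence (Geach) condition; its first-order frame correspondent is forall x forall z (x R^2 z -> exists w (xRw & zRw)).
(F1): ✓.
(F2): fails — bR²a but no w with bRw and aRw.
(F3): ✓.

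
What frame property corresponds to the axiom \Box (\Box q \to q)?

shift-reflexivity

Suppose □(□q→q) is valid. Take Rxy and set V(q)={w : Ryw}. Then at y, □q holds; since □(□q→q) at x, □q→q at y, so q at y, i.e. Ryy.
Conversely, any frame satisfying \forall x \forall y (Rxy \to Ryy) validates the schema.
So the correspondent is shift-reflexivity.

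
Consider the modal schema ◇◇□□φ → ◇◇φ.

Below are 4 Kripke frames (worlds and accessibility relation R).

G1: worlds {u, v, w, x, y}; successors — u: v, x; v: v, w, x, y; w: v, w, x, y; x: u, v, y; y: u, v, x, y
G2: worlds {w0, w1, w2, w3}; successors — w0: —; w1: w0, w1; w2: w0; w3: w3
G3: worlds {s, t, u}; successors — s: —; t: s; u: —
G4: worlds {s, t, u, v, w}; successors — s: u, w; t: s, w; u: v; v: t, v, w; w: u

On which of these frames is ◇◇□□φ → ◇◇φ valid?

G1, G3

Frame correspondent (Sahlqvist): ∀x ∀y (xR²y → ∃w (yR²w ∧ xR²w)) — i.e. a generalized confluence (Geach) condition.
G1: ✓.
G2: fails — w1R²w0 but no w with w0R²w and w1R²w.
G3: ✓.
G4: fails — tR²w but no w* with wR²w* and tR²w*.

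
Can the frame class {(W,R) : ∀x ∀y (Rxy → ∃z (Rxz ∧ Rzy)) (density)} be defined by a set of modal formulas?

The condition is density. A defining modal formula is □□q → □q.
Suppose □□q→□q is valid. Take Rxy and set V(q)={w : xR²w}. Then □□q at x, so □q at x, so q at y, i.e. ∃z(Rxz∧Rzy).

Yes, by □□q → □q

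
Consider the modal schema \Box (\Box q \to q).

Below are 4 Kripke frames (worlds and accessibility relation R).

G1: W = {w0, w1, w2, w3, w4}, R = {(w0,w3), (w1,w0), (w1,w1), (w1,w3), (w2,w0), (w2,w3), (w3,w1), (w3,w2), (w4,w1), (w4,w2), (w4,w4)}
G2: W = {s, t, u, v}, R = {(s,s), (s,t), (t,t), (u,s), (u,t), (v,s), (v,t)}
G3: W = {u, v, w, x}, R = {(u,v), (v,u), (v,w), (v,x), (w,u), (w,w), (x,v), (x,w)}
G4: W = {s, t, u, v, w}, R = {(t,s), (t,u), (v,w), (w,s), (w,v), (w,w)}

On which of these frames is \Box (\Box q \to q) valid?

Frame correspondent (Sahlqvist): \forall x \forall y (Rxy \to Ryy) — i.e. shift-reflexivity.
G1: fails — Rw1w0 but not Rw0w0.
G2: ✓.
G3: fails — Ruv but not Rvv.
G4: fails — Rts but not Rss.
Valid on: G2.

G2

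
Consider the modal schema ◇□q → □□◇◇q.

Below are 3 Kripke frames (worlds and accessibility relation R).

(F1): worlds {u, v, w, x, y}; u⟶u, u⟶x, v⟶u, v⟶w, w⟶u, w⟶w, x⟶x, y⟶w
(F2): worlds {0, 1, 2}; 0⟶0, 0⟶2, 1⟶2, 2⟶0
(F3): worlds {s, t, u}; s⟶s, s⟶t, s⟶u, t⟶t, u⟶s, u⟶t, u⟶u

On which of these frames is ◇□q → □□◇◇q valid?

(F2), (F3)

This is the axiom for a generalized confluence (Geach) condition; its first-order frame correspondent is ∀x ∀y ∀z ((xRy ∧ xR²z) → ∃w (yRw ∧ zR²w)).
(F1): fails — vRw, vR²x but no t with wRt and xR²t.
(F2): condition met.
(F3): condition met.
Valid on: (F2), (F3).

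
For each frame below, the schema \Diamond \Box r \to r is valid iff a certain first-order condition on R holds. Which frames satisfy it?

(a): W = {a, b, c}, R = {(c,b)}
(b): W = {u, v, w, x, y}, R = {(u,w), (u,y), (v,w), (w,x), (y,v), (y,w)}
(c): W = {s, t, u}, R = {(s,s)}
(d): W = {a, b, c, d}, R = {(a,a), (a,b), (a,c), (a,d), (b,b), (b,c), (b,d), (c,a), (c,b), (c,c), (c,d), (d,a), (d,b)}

The schema corresponds to symmetry: \forall x \forall y (Rxy \to Ryx).
(a): fails — Rcb but not Rbc.
(b): fails — Ruw but not Rwu.
(c): ✓.
(d): fails — Rcd but not Rdc.
Valid on: (c).

(c)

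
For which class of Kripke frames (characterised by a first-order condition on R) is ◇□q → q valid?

Equivalently (dual form): q → □◇q.
Suppose q→□◇q is valid. Take Rxy and set V(q)={x}. Then q at x, so □◇q at x, so ◇q at y, so some z with Ryz has q; z=x, i.e. Ryx.

symmetry: ∀x ∀y (Rxy → Ryx)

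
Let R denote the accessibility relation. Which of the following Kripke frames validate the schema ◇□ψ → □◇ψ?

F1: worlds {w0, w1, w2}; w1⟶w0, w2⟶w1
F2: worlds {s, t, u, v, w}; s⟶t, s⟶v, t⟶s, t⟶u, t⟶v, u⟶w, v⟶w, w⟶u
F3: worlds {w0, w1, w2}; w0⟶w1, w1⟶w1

F3

Frame correspondent (Sahlqvist): ∀x ∀y ∀z (Rxy ∧ Rxz → ∃w (Ryw ∧ Rzw)) — i.e. convergence.
F1: fails — Rw1w0 and Rw1w0 but w0 and w0 have no common successor.
F2: fails — Rsv and Rst but v and t have no common successor.
F3: satisfies the condition.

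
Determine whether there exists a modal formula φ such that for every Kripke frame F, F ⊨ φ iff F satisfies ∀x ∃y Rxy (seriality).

Yes — defined by □q → ◇q

The condition is seriality. A defining modal formula is □q → ◇q.
Suppose □q→◇q is valid. At any x set V(q)=W. Then □q at x, so ◇q at x, so x has a successor.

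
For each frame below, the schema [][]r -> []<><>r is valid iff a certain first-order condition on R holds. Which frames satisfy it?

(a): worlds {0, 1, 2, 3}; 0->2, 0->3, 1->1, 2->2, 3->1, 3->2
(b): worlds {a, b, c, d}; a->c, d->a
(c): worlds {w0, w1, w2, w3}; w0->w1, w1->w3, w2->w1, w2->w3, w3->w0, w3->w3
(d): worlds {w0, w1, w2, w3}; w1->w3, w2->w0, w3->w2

Frame correspondent (Sahlqvist): forall x forall z (xRz -> exists w (x R^2 w & z R^2 w)) — i.e. a generalized confluence (Geach) condition.
(a): satisfies the condition.
(b): fails — aRc but no w with aR²w and cR²w.
(c): satisfies the condition.
(d): fails — w1Rw3 but no w with w1R²w and w3R²w.

(a), (c)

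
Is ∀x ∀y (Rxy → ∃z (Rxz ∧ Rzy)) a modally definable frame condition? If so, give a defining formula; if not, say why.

The condition is density. A defining modal formula is □□p → □p.
Suppose □□p→□p is valid. Take Rxy and set V(p)={w : xR²w}. Then □□p at x, so □p at x, so p at y, i.e. ∃z(Rxz∧Rzy).

Definable; □□p → □p defines it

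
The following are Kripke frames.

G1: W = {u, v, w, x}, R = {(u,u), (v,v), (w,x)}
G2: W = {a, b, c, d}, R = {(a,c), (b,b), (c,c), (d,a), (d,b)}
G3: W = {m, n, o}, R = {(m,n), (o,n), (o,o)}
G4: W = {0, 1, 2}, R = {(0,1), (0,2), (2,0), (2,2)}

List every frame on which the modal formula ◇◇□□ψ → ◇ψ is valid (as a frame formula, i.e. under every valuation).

The schema corresponds to a generalized confluence (Geach) condition: ∀x ∀y (xR²y → ∃w (yR²w ∧ xRw)).
G1: ✓.
G2: fails — dR²c but no w with cR²w and dRw.
G3: fails — oR²n but no w with nR²w and oRw.
G4: fails — 2R²1 but no w with 1R²w and 2Rw.

G1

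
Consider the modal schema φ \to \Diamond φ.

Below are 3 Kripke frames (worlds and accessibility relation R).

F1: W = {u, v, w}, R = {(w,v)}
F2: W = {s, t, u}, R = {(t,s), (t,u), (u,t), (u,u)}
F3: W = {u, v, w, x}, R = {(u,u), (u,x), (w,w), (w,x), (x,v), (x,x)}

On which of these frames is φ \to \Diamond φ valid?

none

The schema corresponds to reflexivity: \forall x Rxx.
F1: fails — world u does not see itself.
F2: fails — world s does not see itself.
F3: fails — world v does not see itself.
Valid on no frame.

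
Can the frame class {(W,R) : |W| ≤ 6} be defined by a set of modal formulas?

No

If a class were modally definable it would be closed under disjoint unions (Goldblatt–Thomason).
Any modal formula valid on each of 7 disjoint one-world frames is valid on their disjoint union (validity is preserved under disjoint unions). Each one-world frame has |W|=1≤6, but the union has |W|=7.
So the class is not modally definable.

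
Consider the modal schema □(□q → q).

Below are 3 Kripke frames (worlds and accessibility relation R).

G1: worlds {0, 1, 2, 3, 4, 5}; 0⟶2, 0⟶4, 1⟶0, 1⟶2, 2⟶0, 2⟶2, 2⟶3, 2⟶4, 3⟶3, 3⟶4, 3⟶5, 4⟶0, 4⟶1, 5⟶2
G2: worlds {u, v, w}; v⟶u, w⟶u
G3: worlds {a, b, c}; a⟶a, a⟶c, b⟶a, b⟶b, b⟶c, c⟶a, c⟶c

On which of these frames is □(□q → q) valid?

G3

This is the axiom for shift-reflexivity; its first-order frame correspondent is ∀x ∀y (Rxy → Ryy).
G1: fails — R10 but not R00.
G2: fails — Rvu but not Ruu.
G3: satisfies the condition.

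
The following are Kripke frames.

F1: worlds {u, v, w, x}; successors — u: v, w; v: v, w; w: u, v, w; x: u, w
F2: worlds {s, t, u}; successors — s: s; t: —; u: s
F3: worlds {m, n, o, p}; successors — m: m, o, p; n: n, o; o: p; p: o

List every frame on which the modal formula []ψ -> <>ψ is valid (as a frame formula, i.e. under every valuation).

This is the axiom for seriality; its first-order frame correspondent is forall x exists y Rxy.
F1: satisfies the condition.
F2: fails — world t has no successor.
F3: satisfies the condition.

F1, F3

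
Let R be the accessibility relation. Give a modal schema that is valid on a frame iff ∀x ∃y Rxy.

This is seriality; the standard corresponding axiom is D: □ψ → ◇ψ.
Suppose □ψ→◇ψ is valid. At any x set V(ψ)=W. Then □ψ at x, so ◇ψ at x, so x has a successor.

□ψ → ◇ψ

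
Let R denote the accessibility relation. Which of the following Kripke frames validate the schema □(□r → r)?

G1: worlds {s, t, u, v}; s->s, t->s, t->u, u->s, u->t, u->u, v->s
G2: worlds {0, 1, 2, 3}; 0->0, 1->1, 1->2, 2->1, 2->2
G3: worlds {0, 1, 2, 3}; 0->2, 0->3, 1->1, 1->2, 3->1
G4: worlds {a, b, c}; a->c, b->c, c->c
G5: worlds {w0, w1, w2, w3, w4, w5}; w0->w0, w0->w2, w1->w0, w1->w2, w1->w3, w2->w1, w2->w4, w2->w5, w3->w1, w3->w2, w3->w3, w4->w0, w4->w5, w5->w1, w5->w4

Frame correspondent (Sahlqvist): ∀x ∀y (Rxy → Ryy) — i.e. shift-reflexivity.
G1: fails — Rut but not Rtt.
G2: ✓.
G3: fails — R12 but not R22.
G4: ✓.
G5: fails — Rw1w2 but not Rw2w2.

G2, G4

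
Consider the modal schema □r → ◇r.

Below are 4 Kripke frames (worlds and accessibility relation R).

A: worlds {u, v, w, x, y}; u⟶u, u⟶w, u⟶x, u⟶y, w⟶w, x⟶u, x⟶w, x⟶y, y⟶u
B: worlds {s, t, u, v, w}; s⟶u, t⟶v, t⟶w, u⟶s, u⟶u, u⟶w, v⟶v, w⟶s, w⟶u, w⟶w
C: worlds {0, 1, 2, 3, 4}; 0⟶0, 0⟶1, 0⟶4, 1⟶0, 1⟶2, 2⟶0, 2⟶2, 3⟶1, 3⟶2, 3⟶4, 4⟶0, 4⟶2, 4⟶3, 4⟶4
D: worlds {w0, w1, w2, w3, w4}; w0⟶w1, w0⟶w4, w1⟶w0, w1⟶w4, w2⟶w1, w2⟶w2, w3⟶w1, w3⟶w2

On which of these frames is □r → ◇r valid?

B, C

The schema corresponds to seriality: ∀x ∃y Rxy.
A: fails — world v has no successor.
B: ✓.
C: ✓.
D: fails — world w4 has no successor.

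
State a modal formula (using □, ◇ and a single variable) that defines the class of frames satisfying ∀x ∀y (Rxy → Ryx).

q → □◇q

This is symmetry; the standard corresponding axiom is B: q → □◇q.
Suppose q→□◇q is valid. Take Rxy and set V(q)={x}. Then q at x, so □◇q at x, so ◇q at y, so some z with Ryz has q; z=x, i.e. Ryx.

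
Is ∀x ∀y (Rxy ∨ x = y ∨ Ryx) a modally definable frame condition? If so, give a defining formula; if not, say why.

Not definable by any modal formula

Modal frame validity is preserved under disjoint unions.
Take 4 disjoint single-world reflexive frames: each is trivially connected, but their disjoint union has 4 worlds with no edge between distinct components, so it is not connected.
So the class is not modally definable.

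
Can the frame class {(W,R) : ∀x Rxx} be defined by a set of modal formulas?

This is a Sahlqvist condition; the T axiom □p → p defines it.
Suppose □p→p is valid. At any x set V(p)={w : Rxw}. Then □p holds at x, so p holds at x, i.e. Rxx.

Yes, by □p → p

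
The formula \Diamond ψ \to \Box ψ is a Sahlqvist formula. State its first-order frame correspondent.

Suppose ◇ψ→□ψ is valid. Take Rxy, Rxz and set V(ψ)={y}. Then ◇ψ at x, so □ψ at x, so ψ at z, i.e. z=y.
Conversely, any frame satisfying \forall x \forall y \forall z (Rxy \wedge Rxz \to y = z) validates the schema.
Frame condition: \forall x \forall y \forall z (Rxy \wedge Rxz \to y = z).

partial functionality: \forall x \forall y \forall z (Rxy \wedge Rxz \to y = z)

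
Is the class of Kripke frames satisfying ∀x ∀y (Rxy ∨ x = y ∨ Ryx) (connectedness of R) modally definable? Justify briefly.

Modal frame validity is preserved under disjoint unions.
Take 2 disjoint single-world reflexive frames: each is trivially connected, but their disjoint union has 2 worlds with no edge between distinct components, so it is not connected.
So no modal formula (or set of formulas) defines exactly the connected frames.

Not modally definable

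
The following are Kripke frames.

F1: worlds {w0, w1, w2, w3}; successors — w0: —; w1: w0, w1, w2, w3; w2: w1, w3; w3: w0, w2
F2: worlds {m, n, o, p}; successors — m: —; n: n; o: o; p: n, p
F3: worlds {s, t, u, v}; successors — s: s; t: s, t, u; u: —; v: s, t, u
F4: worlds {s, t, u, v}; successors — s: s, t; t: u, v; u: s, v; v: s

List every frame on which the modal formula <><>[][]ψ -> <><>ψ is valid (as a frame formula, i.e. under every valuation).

F2, F4

The schema corresponds to a generalized confluence (Geach) condition: forall x forall y (x R^2 y -> exists w (y R^2 w & x R^2 w)).
F1: fails — w1R²w0 but no w with w0R²w and w1R²w.
F2: satisfies the condition.
F3: fails — tR²u but no w with uR²w and tR²w.
F4: satisfies the condition.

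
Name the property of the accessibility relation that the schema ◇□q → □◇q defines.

This schema is the .2 axiom.
Its frame correspondent is convergence — ∀x ∀y ∀z (Rxy ∧ Rxz → ∃w (Ryw ∧ Rzw)).

convergence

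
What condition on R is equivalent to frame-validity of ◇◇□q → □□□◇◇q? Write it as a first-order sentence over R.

This is a Sahlqvist (Geach-type) schema ◇^2□^1q → □^3◇^2q.
First-order correspondent: ∀x ∀y ∀z ((xR²y ∧ xR³z) → ∃w (yRw ∧ zR²w)).

∀x ∀y ∀z ((xR²y ∧ xR³z) → ∃w (yRw ∧ zR²w))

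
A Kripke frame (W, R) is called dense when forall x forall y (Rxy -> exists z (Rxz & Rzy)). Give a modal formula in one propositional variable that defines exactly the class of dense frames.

□□p → □p

This is density; the standard corresponding axiom is C4: □□p → □p.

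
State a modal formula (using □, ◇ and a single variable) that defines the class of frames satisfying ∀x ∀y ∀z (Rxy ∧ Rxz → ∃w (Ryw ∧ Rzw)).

◇□ψ → □◇ψ

This is convergence; the standard corresponding axiom is .2: ◇□ψ → □◇ψ.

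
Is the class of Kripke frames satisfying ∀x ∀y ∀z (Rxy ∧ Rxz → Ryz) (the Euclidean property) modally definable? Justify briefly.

Definable; ◇q → □◇q defines it

Yes: it is the Euclidean property, defined by the 5 schema ◇q → □◇q.
Suppose ◇q→□◇q is valid. Take Rxy, Rxz and set V(q)={y}. Then ◇q at x, so □◇q at x, so ◇q at z, so some w with Rzw has q; w=y, i.e. Rzy. By symmetry of the argument, Ryz.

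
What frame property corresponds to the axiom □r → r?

This schema is the T axiom.
Its frame correspondent is reflexivity — ∀x Rxx.

reflexivity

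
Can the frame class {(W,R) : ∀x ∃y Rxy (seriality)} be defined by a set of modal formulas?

Yes: it is seriality, defined by the D schema □p → ◇p.
Suppose □p→◇p is valid. At any x set V(p)=W. Then □p at x, so ◇p at x, so x has a successor.

Yes, by □p → ◇p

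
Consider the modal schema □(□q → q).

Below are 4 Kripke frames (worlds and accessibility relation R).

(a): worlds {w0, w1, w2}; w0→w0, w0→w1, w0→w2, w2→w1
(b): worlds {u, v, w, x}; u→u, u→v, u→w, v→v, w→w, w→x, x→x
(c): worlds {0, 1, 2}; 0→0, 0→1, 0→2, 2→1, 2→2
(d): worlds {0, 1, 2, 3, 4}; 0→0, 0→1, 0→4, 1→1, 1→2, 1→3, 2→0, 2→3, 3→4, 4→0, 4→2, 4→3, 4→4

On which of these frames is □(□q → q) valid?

(b)

This is the axiom for shift-reflexivity; its first-order frame correspondent is ∀x ∀y (Rxy → Ryy).
(a): fails — Rw0w1 but not Rw1w1.
(b): satisfies the condition.
(c): fails — R01 but not R11.
(d): fails — R12 but not R22.
Valid on: (b).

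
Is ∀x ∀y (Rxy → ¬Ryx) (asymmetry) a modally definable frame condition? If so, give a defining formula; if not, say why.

No — not modally definable

Any modally definable frame class is closed under surjective bounded morphisms.
The 3-cycle (worlds a,b,c with a→b→c→a) is asymmetric. Mapping every world to a single reflexive point • is a surjective bounded morphism, and the reflexive point is not asymmetric (R•• but asymmetry requires ¬R••).
So no modal formula (or set of formulas) defines exactly the asymmetric frames.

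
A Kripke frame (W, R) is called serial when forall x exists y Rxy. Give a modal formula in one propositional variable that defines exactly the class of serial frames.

□q → ◇q

A defining formula is □q → ◇q (the D axiom).
Suppose □q→◇q is valid. At any x set V(q)=W. Then □q at x, so ◇q at x, so x has a successor.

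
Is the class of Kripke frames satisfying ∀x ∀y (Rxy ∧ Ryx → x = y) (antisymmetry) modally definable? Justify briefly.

Not definable by any modal formula

Any modally definable frame class is closed under surjective bounded morphisms.
The 4-cycle (worlds 0,1,2,3 with 0→1→2→3→0) is antisymmetric. Sending even-indexed worlds to a and odd-indexed worlds to b is a surjective bounded morphism onto the two-world frame with a↔b, which is not antisymmetric.
So the class is not modally definable.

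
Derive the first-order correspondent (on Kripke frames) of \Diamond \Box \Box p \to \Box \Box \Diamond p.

\forall x \forall y \forall z ((xRy \wedge x R^2 z) \to \exists w (y R^2 w \wedge zRw))

This is a Sahlqvist (Geach-type) schema ◇^1□^2p → □^2◇^1p.
Minimal-valuation argument: fix x; take any y with xR^1y and any z with xR^2z. Set V(p) to the set of worlds R-reachable from y in exactly 2 steps. Then □^2p holds at y, so the antecedent holds at x; validity forces ◇^1p at z, giving a w with zR^1w and yR^2w.
First-order correspondent: \forall x \forall y \forall z ((xRy \wedge x R^2 z) \to \exists w (y R^2 w \wedge zRw)).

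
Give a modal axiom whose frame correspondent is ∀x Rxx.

A defining formula is □q → q (the T axiom).
Suppose □q→q is valid. At any x set V(q)={w : Rxw}. Then □q holds at x, so q holds at x, i.e. Rxx.

□q → q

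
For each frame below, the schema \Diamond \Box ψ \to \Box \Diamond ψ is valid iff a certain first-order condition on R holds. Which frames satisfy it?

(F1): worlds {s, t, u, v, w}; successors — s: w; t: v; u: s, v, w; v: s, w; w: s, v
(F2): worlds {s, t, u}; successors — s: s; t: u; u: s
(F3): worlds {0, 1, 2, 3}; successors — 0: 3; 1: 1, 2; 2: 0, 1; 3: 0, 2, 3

(F2)

This is the axiom for convergence; its first-order frame correspondent is \forall x \forall y \forall z (Rxy \wedge Rxz \to \exists w (Ryw \wedge Rzw)).
(F1): fails — Ruw and Rus but w and s have no common successor.
(F2): holds.
(F3): fails — R20 and R21 but 0 and 1 have no common successor.
Valid on: (F2).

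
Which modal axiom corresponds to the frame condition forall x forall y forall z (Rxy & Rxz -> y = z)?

The condition is partial functionality. The CD schema ◇q → □q defines it.

◇q → □q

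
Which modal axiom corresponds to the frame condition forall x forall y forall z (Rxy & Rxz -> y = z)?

A defining formula is ◇ψ → □ψ (the CD axiom).
Suppose ◇ψ→□ψ is valid. Take Rxy, Rxz and set V(ψ)={y}. Then ◇ψ at x, so □ψ at x, so ψ at z, i.e. z=y.

◇ψ → □ψ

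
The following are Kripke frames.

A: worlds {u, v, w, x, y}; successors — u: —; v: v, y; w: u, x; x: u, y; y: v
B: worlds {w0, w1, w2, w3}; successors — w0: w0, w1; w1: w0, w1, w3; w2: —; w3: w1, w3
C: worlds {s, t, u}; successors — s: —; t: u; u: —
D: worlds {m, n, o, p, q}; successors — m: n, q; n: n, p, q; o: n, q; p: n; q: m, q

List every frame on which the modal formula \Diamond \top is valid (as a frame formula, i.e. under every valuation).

The schema corresponds to seriality: \forall x \exists y Rxy.
A: fails — world u has no successor.
B: fails — world w2 has no successor.
C: fails — world s has no successor.
D: holds.
Valid on: D.

D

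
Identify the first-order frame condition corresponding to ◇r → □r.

partial functionality

Suppose ◇r→□r is valid. Take Rxy, Rxz and set V(r)={y}. Then ◇r at x, so □r at x, so r at z, i.e. z=y.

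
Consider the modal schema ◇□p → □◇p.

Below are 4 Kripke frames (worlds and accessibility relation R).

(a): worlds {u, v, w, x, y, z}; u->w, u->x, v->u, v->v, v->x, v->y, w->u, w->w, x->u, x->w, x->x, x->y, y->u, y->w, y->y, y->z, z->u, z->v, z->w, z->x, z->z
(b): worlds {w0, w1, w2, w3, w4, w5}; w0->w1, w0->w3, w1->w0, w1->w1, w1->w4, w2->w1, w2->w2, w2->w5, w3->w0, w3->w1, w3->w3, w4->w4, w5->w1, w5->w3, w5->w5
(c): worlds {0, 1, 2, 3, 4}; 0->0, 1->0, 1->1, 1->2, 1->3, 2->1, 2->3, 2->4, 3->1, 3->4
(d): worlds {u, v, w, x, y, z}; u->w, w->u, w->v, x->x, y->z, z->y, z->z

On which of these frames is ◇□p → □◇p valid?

(a)

This is the axiom for convergence; its first-order frame correspondent is ∀x ∀y ∀z (Rxy ∧ Rxz → ∃w (Ryw ∧ Rzw)).
(a): condition met.
(b): fails — Rw1w0 and Rw1w4 but w0 and w4 have no common successor.
(c): fails — R10 and R12 but 0 and 2 have no common successor.
(d): fails — Rwu and Rwv but u and v have no common successor.
Valid on: (a).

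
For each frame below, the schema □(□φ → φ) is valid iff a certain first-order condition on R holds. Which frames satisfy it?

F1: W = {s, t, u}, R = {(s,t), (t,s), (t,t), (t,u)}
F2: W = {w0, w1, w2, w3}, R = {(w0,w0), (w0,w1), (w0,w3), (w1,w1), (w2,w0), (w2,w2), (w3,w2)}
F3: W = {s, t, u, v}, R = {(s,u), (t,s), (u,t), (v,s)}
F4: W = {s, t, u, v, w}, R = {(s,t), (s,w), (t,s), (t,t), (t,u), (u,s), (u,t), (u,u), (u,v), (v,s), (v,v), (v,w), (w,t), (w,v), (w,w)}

none

The schema corresponds to shift-reflexivity: ∀x ∀y (Rxy → Ryy).
F1: fails — Rtu but not Ruu.
F2: fails — Rw0w3 but not Rw3w3.
F3: fails — Rsu but not Ruu.
F4: fails — Rus but not Rss.
Valid on no frame.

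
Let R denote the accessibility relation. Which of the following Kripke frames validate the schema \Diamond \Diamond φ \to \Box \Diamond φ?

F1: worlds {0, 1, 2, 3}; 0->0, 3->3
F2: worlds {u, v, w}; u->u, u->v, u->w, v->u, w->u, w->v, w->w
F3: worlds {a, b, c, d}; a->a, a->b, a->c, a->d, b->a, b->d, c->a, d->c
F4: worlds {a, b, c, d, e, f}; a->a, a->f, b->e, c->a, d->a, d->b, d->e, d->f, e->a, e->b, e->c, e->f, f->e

The schema corresponds to a generalized confluence (Geach) condition: \forall x \forall y \forall z ((x R^2 y \wedge xRz) \to \exists w (y = w \wedge zRw)).
F1: ✓.
F2: fails — uR²v, uRv but no t with v=t and vRt.
F3: fails — aR²a, aRd but no w with a=w and dRw.
F4: fails — aR²a, aRf but no w with a=w and fRw.
Valid on: F1.

F1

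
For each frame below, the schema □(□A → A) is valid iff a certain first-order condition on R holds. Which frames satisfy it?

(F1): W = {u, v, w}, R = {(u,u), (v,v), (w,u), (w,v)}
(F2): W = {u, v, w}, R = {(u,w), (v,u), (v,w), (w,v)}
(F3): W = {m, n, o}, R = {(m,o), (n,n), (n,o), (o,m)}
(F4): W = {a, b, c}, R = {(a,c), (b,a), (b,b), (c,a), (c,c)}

(F1)

Frame correspondent (Sahlqvist): ∀x ∀y (Rxy → Ryy) — i.e. shift-reflexivity.
(F1): condition met.
(F2): fails — Rvu but not Ruu.
(F3): fails — Rom but not Rmm.
(F4): fails — Rba but not Raa.
Valid on: (F1).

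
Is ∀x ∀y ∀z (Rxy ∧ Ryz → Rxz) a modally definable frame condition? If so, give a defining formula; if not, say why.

Yes — defined by □q → □□q

The condition is transitivity. A defining modal formula is □q → □□q.
Suppose □q→□□q is valid. Take Rxy, Ryz and set V(q)={w : Rxw}. Then □q at x, so □□q at x, so □q at y, so q at z, i.e. Rxz.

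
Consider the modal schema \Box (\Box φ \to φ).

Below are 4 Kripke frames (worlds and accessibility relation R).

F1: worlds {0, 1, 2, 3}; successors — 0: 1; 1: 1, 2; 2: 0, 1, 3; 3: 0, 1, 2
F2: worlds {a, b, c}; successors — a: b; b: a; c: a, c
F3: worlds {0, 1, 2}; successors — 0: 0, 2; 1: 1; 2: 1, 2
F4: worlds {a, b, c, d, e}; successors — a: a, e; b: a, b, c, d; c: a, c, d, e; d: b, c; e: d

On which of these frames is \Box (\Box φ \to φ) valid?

The schema corresponds to shift-reflexivity: \forall x \forall y (Rxy \to Ryy).
F1: fails — R32 but not R22.
F2: fails — Rca but not Raa.
F3: holds.
F4: fails — Rcd but not Rdd.
Valid on: F3.

F3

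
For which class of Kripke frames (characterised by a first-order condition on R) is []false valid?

This is the Ver axiom.
It corresponds to emptiness of R: forall x forall y ~Rxy.

Emptiness of R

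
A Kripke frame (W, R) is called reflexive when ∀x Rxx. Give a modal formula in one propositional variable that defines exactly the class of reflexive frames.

This is reflexivity; the standard corresponding axiom is T: □s → s.
Suppose □s→s is valid. At any x set V(s)={w : Rxw}. Then □s holds at x, so s holds at x, i.e. Rxx.

□s → s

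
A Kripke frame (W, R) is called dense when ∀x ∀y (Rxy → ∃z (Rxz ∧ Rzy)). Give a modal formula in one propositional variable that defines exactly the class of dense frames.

A defining formula is □□r → □r (the C4 axiom).
Suppose □□r→□r is valid. Take Rxy and set V(r)={w : xR²w}. Then □□r at x, so □r at x, so r at y, i.e. ∃z(Rxz∧Rzy).

□□r → □r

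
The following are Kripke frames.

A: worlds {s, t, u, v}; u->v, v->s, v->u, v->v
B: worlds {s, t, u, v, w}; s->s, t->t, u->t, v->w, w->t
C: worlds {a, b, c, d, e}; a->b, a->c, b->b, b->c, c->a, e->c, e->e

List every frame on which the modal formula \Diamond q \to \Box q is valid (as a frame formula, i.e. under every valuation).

The schema corresponds to partial functionality: \forall x \forall y \forall z (Rxy \wedge Rxz \to y = z).
A: fails — v sees both s and u.
B: holds.
C: fails — a sees both b and c.
Valid on: B.

B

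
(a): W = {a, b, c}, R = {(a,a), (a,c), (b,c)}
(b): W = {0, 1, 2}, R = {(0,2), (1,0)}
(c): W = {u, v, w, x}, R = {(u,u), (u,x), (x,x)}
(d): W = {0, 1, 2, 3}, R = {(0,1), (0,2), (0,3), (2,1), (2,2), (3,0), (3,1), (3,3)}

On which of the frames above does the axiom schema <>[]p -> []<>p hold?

Frame correspondent (Sahlqvist): forall x forall y forall z (Rxy & Rxz -> exists w (Ryw & Rzw)) — i.e. convergence.
(a): fails — Raa and Rac but a and c have no common successor.
(b): fails — R02 and R02 but 2 and 2 have no common successor.
(c): condition met.
(d): fails — R02 and R01 but 2 and 1 have no common successor.

(c)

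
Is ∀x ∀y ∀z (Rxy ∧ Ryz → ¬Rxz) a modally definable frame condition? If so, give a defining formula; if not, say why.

No

Any modally definable frame class is closed under surjective bounded morphisms.
The 3-cycle (worlds a,b,c with a→b→c→a) is intransitive. Mapping every world to a single reflexive point • is a surjective bounded morphism; the reflexive point is not intransitive (R••∧R•• but R••).
Hence intransitivity is not modally definable.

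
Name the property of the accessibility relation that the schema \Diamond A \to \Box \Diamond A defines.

Suppose ◇A→□◇A is valid. Take Rxy, Rxz and set V(A)={y}. Then ◇A at x, so □◇A at x, so ◇A at z, so some w with Rzw has A; w=y, i.e. Rzy. By symmetry of the argument, Ryz.
The converse is a direct semantic check.
So the correspondent is the Euclidean property.

the Euclidean property: \forall x \forall y \forall z (Rxy \wedge Rxz \to Ryz)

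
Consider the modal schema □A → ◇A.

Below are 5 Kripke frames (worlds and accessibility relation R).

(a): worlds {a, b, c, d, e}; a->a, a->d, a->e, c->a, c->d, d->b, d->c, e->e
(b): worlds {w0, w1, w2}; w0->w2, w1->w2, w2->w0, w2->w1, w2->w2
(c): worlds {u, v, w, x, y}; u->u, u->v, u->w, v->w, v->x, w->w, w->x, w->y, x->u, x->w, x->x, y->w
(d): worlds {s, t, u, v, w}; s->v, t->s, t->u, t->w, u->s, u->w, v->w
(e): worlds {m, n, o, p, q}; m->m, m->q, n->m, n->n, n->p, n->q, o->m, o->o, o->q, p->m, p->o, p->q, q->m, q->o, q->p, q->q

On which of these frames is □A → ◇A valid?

(b), (c), (e)

This is the axiom for seriality; its first-order frame correspondent is ∀x ∃y Rxy.
(a): fails — world b has no successor.
(b): condition met.
(c): condition met.
(d): fails — world w has no successor.
(e): condition met.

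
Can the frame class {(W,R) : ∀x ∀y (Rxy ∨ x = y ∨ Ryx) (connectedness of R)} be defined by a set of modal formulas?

Modal frame validity is preserved under disjoint unions.
Take 2 disjoint single-world reflexive frames: each is trivially connected, but their disjoint union has 2 worlds with no edge between distinct components, so it is not connected.
So the class is not modally definable.

Not modally definable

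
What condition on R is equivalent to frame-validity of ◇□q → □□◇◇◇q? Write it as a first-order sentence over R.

This is a Sahlqvist (Geach-type) schema ◇^1□^1q → □^2◇^3q.
First-order correspondent: ∀x ∀y ∀z ((xRy ∧ xR²z) → ∃w (yRw ∧ zR³w)).

∀x ∀y ∀z ((xRy ∧ xR²z) → ∃w (yRw ∧ zR³w))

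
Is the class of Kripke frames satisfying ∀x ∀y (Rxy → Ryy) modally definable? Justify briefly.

Yes: it is shift-reflexivity, defined by the T□ schema □(□r → r).
Suppose □(□r→r) is valid. Take Rxy and set V(r)={w : Ryw}. Then at y, □r holds; since □(□r→r) at x, □r→r at y, so r at y, i.e. Ryy.

Yes, by □(□r → r)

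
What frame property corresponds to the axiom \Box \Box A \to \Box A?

Suppose □□A→□A is valid. Take Rxy and set V(A)={w : xR²w}. Then □□A at x, so □A at x, so A at y, i.e. ∃z(Rxz∧Rzy).
Conversely, any frame satisfying \forall x \forall y (Rxy \to \exists z (Rxz \wedge Rzy)) validates the schema.
So the correspondent is density.

density: \forall x \forall y (Rxy \to \exists z (Rxz \wedge Rzy))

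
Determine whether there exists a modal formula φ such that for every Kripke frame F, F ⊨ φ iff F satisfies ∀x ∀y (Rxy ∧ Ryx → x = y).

Any modally definable frame class is closed under surjective bounded morphisms.
The 4-cycle (worlds s,t,u,v with s→t→u→v→s) is antisymmetric. Sending even-indexed worlds to s and odd-indexed worlds to t is a surjective bounded morphism onto the two-world frame with s↔t, which is not antisymmetric.
Hence antisymmetry is not modally definable.

Not modally definable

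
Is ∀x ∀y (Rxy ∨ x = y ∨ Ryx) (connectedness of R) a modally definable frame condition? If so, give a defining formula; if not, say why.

Any modally definable frame class is closed under disjoint unions.
Take 4 disjoint single-world reflexive frames: each is trivially connected, but their disjoint union has 4 worlds with no edge between distinct components, so it is not connected.
Hence connectedness of R is not modally definable.

No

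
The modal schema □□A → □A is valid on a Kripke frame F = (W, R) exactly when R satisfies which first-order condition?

density

Suppose □□A→□A is valid. Take Rxy and set V(A)={w : xR²w}. Then □□A at x, so □A at x, so A at y, i.e. ∃z(Rxz∧Rzy).
Conversely, any frame satisfying ∀x ∀y (Rxy → ∃z (Rxz ∧ Rzy)) validates the schema.
So the correspondent is density.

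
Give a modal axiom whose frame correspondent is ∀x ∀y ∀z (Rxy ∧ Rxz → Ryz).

◇q → □◇q

The condition is the Euclidean property. The 5 schema ◇q → □◇q defines it.
Suppose ◇q→□◇q is valid. Take Rxy, Rxz and set V(q)={y}. Then ◇q at x, so □◇q at x, so ◇q at z, so some w with Rzw has q; w=y, i.e. Rzy. By symmetry of the argument, Ryz.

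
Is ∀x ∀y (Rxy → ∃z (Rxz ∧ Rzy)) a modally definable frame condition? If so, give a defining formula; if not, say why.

This is a Sahlqvist condition; the C4 axiom □□p → □p defines it.

Yes — defined by □□p → □p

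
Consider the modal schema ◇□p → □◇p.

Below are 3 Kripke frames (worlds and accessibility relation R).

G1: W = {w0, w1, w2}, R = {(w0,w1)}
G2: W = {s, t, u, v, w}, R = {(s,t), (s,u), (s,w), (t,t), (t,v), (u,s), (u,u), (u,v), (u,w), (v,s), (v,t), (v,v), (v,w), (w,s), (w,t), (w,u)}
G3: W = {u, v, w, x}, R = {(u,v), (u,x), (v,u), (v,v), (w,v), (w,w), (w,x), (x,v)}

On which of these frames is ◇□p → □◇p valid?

G2, G3

Frame correspondent (Sahlqvist): ∀x ∀y ∀z (Rxy ∧ Rxz → ∃w (Ryw ∧ Rzw)) — i.e. convergence.
G1: fails — Rw0w1 and Rw0w1 but w1 and w1 have no common successor.
G2: condition met.
G3: condition met.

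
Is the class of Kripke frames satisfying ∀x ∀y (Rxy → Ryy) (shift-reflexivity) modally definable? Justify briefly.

Yes, by □(□q → q)

Yes: it is shift-reflexivity, defined by the T□ schema □(□q → q).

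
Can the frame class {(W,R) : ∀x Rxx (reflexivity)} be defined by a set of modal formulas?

The condition is reflexivity. A defining modal formula is □r → r.
Suppose □r→r is valid. At any x set V(r)={w : Rxw}. Then □r holds at x, so r holds at x, i.e. Rxx.

Definable; □r → r defines it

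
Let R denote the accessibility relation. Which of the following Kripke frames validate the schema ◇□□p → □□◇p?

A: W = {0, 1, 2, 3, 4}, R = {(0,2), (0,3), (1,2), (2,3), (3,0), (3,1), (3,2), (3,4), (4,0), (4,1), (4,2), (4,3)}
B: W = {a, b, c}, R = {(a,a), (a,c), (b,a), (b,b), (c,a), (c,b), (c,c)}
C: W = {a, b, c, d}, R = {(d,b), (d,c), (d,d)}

B

Frame correspondent (Sahlqvist): ∀x ∀y ∀z ((xRy ∧ xR²z) → ∃w (yR²w ∧ zRw)) — i.e. a generalized confluence (Geach) condition.
A: fails — 0R2, 0R²2 but no w with 2R²w and 2Rw.
B: satisfies the condition.
C: fails — dRb, dR²b but no w with bR²w and bRw.
Valid on: B.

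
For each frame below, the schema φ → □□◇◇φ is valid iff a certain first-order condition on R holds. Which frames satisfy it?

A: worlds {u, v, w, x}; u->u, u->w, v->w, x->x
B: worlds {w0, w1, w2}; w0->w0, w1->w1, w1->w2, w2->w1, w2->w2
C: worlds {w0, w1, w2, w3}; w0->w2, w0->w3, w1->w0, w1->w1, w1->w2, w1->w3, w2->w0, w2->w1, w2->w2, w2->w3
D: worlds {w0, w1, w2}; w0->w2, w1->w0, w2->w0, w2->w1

B

The schema corresponds to a generalized confluence (Geach) condition: ∀x ∀z (xR²z → ∃w (x = w ∧ zR²w)).
A: fails — uR²w but no t with u=t and wR²t.
B: ✓.
C: fails — w0R²w3 but no w with w0=w and w3R²w.
D: fails — w0R²w1 but no w with w0=w and w1R²w.
Valid on: B.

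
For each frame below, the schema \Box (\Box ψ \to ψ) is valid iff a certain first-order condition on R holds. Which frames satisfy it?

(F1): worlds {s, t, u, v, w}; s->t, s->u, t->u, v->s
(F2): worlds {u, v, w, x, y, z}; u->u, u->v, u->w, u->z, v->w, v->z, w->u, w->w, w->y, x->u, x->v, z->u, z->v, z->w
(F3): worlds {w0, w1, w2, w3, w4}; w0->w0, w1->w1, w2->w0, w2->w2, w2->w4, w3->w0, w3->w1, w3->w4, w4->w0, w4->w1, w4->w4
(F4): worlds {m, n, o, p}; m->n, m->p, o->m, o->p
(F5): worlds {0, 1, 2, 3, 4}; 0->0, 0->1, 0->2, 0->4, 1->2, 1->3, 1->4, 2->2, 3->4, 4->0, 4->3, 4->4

(F3)

This is the axiom for shift-reflexivity; its first-order frame correspondent is \forall x \forall y (Rxy \to Ryy).
(F1): fails — Rsu but not Ruu.
(F2): fails — Ruv but not Rvv.
(F3): ✓.
(F4): fails — Rom but not Rmm.
(F5): fails — R01 but not R11.
Valid on: (F3).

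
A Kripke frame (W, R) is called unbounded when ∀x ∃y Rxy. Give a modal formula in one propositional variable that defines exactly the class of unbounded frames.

The condition is seriality. The D schema □r → ◇r defines it.
Suppose □r→◇r is valid. At any x set V(r)=W. Then □r at x, so ◇r at x, so x has a successor.

□r → ◇r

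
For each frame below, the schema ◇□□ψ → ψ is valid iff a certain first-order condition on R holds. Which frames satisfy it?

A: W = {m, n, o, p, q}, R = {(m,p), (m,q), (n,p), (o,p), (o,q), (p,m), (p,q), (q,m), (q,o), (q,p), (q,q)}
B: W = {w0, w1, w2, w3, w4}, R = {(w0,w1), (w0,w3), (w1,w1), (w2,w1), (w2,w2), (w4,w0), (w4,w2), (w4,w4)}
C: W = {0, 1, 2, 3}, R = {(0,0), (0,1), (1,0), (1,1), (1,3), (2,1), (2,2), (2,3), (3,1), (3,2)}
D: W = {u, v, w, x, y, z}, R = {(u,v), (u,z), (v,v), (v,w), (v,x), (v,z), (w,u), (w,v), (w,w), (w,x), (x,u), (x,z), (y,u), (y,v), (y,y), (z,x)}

C

This is the axiom for a generalized confluence (Geach) condition; its first-order frame correspondent is ∀x ∀y (xRy → ∃w (yR²w ∧ x = w)).
A: fails — nRp but no w with pR²w and n=w.
B: fails — w0Rw1 but no w with w1R²w and w0=w.
C: ✓.
D: fails — vRz but no t with zR²t and v=t.
Valid on: C.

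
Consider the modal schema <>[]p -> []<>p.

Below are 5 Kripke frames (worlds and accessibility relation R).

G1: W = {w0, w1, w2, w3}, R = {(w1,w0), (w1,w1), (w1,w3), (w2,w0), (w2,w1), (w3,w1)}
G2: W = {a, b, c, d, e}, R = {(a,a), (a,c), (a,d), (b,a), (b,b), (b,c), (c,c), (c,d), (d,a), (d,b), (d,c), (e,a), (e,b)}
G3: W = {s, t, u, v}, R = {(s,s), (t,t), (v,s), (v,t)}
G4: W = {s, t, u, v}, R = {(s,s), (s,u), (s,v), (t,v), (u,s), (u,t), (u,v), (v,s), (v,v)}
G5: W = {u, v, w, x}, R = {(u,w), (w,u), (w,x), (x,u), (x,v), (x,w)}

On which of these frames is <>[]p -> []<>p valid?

G2, G4

Frame correspondent (Sahlqvist): forall x forall y forall z (Rxy & Rxz -> exists w (Ryw & Rzw)) — i.e. convergence.
G1: fails — Rw1w1 and Rw1w0 but w1 and w0 have no common successor.
G2: holds.
G3: fails — Rvt and Rvs but t and s have no common successor.
G4: holds.
G5: fails — Rxw and Rxu but w and u have no common successor.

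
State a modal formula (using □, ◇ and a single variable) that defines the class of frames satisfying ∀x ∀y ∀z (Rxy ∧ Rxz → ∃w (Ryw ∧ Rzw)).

A defining formula is ◇□ψ → □◇ψ (the .2 axiom).
Suppose ◇□ψ→□◇ψ is valid. Take Rxy, Rxz and set V(ψ)={w : Ryw}. Then □ψ at y so ◇□ψ at x, so □◇ψ at x, so ◇ψ at z, giving w with Rzw and Ryw.

◇□ψ → □◇ψ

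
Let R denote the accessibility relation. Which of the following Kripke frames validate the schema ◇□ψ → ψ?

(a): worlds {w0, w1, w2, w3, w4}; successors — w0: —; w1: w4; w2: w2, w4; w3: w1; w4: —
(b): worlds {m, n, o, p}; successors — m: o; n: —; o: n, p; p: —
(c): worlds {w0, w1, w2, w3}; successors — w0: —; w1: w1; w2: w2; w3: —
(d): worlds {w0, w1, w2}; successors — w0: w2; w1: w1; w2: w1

(c)

Frame correspondent (Sahlqvist): ∀x ∀y (Rxy → Ryx) — i.e. symmetry.
(a): fails — Rw2w4 but not Rw4w2.
(b): fails — Ron but not Rno.
(c): condition met.
(d): fails — Rw0w2 but not Rw2w0.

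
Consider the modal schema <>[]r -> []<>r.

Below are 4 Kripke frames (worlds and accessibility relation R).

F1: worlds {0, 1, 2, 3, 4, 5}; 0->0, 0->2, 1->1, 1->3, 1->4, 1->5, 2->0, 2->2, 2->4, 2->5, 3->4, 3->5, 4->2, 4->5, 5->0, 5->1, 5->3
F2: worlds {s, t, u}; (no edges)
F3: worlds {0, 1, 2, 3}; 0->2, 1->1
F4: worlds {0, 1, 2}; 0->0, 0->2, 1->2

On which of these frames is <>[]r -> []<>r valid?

This is the axiom for convergence; its first-order frame correspondent is forall x forall y forall z (Rxy & Rxz -> exists w (Ryw & Rzw)).
F1: fails — R14 and R15 but 4 and 5 have no common successor.
F2: satisfies the condition.
F3: fails — R02 and R02 but 2 and 2 have no common successor.
F4: fails — R00 and R02 but 0 and 2 have no common successor.

F2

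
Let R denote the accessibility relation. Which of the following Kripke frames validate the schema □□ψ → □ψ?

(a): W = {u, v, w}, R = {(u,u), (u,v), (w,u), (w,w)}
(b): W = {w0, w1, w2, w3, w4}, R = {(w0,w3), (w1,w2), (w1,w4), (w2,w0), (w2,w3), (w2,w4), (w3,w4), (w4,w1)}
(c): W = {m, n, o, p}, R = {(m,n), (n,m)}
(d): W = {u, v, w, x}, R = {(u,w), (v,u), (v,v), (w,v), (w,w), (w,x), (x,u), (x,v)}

Frame correspondent (Sahlqvist): ∀x ∀y (Rxy → ∃z (Rxz ∧ Rzy)) — i.e. density.
(a): condition met.
(b): fails — Rw1w2 but no z with Rw1z and Rzw2.
(c): fails — Rnm but no z with Rnz and Rzm.
(d): condition met.

(a), (d)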